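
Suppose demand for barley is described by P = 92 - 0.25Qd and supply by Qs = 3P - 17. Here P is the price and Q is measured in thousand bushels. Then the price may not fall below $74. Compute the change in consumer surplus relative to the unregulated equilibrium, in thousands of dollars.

Rearranging demand gives Qd = 368 - 4P. Equilibrium: 368 - 4P = 3P - 17, so 385 = 7P and P* = 55, Q* = 148.
The floor of 74 is above the equilibrium price 55, so it binds.
At P = 74: Qd = 368 - 4·74 = 72 and Qs = 3·74 - 17 = 205.
Consumer surplus without the control is ½ · (92 - 55) · 148 = 2738.
With the floor, consumers buy 72 units at 74, so CS = ½ · (92 - 74) · 72 = 648.
Change in consumer surplus = 648 - 2738 = -2090.

-2090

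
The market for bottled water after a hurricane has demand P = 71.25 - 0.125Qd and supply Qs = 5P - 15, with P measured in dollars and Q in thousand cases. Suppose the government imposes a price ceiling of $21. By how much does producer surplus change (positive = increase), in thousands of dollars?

-3600

Rearranging demand gives Qd = 570 - 8P. Without the control the market clears where 570 - 8P = 5P - 15, i.e. P* = 45 and Q* = 210.
Since 21 < 45, the ceiling is binding.
At P = 21: Qd = 570 - 8·21 = 402 and Qs = 5·21 - 15 = 90.
Producer surplus without the control is ½ · (45 - 3) · 210 = 4410.
With the ceiling, producers sell 90 units at 21, so PS = ½ · (21 - 3) · 90 = 810.
Change in producer surplus = 810 - 4410 = -3600.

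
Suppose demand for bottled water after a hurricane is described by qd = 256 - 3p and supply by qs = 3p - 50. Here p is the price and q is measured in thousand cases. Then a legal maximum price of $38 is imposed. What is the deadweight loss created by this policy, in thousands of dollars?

Setting quantity demanded equal to quantity supplied, 256 - 3p = 3p - 50, gives p* = 51 and q* = 103.
Because the ceiling (38) lies below the market-clearing price, it is binding.
At p = 38: qd = 256 - 3·38 = 142 and qs = 3·38 - 50 = 64.
Quantity traded falls to 64. At q = 64 the demand price is (256 - 64)/3 = 64 and the supply price is (50 + 64)/3 = 38.
Deadweight loss = ½ · (64 - 38) · (103 - 64) = ½ · 26 · 39 = 507.

507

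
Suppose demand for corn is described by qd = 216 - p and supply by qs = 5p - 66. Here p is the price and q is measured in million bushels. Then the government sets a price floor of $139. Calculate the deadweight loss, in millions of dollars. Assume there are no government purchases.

5078.4

In a free market, 216 - p = 5p - 66 gives the equilibrium p* = 47, q* = 169.
Because the floor (139) lies above the market-clearing price, it is binding.
At p = 139: qd = 216 - 139 = 77 and qs = 5·139 - 66 = 629.
Quantity traded falls to 77. At q = 77 the demand price is 216 - 77 = 139 and the supply price is (66 + 77)/5 = 28.6.
Deadweight loss = ½ · (139 - 28.6) · (169 - 77) = ½ · 110.4 · 92 = 5078.4.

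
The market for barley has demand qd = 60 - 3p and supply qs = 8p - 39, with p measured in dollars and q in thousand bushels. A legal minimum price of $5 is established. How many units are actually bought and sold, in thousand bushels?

Without the control the market clears where 60 - 3p = 8p - 39, i.e. p* = 9 and q* = 33.
Since 5 is below p* = 9, the floor does not bind and the free-market outcome prevails.

33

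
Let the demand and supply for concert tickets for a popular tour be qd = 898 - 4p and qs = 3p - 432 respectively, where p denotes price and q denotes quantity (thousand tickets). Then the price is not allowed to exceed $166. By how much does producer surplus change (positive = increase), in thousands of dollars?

-2448

Without the control the market clears where 898 - 4p = 3p - 432, i.e. p* = 190 and q* = 138.
Since 166 < 190, the ceiling is binding.
At p = 166: qd = 898 - 4·166 = 234 and qs = 3·166 - 432 = 66.
Producer surplus without the control is ½ · (190 - 144) · 138 = 3174.
With the ceiling, producers sell 66 units at 166, so PS = ½ · (166 - 144) · 66 = 726.
Change in producer surplus = 726 - 3174 = -2448.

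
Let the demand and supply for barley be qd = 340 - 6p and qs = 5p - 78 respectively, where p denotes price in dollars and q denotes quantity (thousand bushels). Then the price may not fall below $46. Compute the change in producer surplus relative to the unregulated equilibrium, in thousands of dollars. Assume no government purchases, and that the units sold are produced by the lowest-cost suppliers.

Equilibrium: 340 - 6p = 5p - 78, so 418 = 11p and p* = 38, q* = 112.
The floor of 46 is above the equilibrium price 38, so it binds.
At p = 46: qd = 340 - 6·46 = 64 and qs = 5·46 - 78 = 152.
Producer surplus without the control is ½ · (38 - 15.6) · 112 = 1254.4.
With the floor, 64 units are sold at 46. The supply price at q = 64 is 28.4, so PS = ½ · [(46 - 15.6) + (46 - 28.4)] · 64 = 1536.
Change in producer surplus = 1536 - 1254.4 = 281.6.

281.6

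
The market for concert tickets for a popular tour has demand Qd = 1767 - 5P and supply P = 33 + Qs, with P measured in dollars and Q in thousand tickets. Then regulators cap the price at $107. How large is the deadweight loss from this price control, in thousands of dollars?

22349.4

Rearranging supply gives Qs = P - 33. Without the control the market clears where 1767 - 5P = P - 33, i.e. P* = 300 and Q* = 267.
Since 107 < 300, the ceiling is binding.
At P = 107: Qd = 1767 - 5·107 = 1232 and Qs = 107 - 33 = 74.
Quantity traded falls to 74. At Q = 74 the demand price is (1767 - 74)/5 = 338.6 and the supply price is 33 + 74 = 107.
Deadweight loss = ½ · (338.6 - 107) · (267 - 74) = ½ · 231.6 · 193 = 22349.4.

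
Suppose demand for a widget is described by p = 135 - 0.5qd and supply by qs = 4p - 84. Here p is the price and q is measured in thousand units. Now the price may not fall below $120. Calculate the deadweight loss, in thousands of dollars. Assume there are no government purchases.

Rearranging demand gives qd = 270 - 2p. Equilibrium: 270 - 2p = 4p - 84, so 354 = 6p and p* = 59, q* = 152.
Since 120 > 59, the floor is binding.
At p = 120: qd = 270 - 2·120 = 30 and qs = 4·120 - 84 = 396.
Quantity traded falls to 30. At q = 30 the demand price is (270 - 30)/2 = 120 and the supply price is (84 + 30)/4 = 28.5.
Deadweight loss = ½ · (120 - 28.5) · (152 - 30) = ½ · 91.5 · 122 = 5581.5.

5581.5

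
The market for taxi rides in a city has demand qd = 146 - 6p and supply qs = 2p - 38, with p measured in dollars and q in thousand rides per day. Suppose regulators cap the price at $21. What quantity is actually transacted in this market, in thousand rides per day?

Without the control the market clears where 146 - 6p = 2p - 38, i.e. p* = 23 and q* = 8.
The ceiling of 21 is below the equilibrium price 23, so it binds.
At p = 21: qd = 146 - 6·21 = 20 and qs = 2·21 - 38 = 4.
The quantity actually transacted is the short side, supply: 4.

4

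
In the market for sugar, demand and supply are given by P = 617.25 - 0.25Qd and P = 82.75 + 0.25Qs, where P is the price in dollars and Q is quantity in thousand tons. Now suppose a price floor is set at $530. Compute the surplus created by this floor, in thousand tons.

Rearranging demand gives Qd = 2469 - 4P; rearranging supply gives Qs = 4P - 331. Equilibrium: 2469 - 4P = 4P - 331, so 2800 = 8P and P* = 350, Q* = 1069.
The floor of 530 is above the equilibrium price 350, so it binds.
At P = 530: Qd = 2469 - 4·530 = 349 and Qs = 4·530 - 331 = 1789.
Surplus = Qs - Qd = 1789 - 349 = 1440.

1440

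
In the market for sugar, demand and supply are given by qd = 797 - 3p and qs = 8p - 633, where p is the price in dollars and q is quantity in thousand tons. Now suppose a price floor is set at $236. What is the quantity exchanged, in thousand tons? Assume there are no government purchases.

In a free market, 797 - 3p = 8p - 633 gives the equilibrium p* = 130, q* = 407.
The floor of 236 is above the equilibrium price 130, so it binds.
At p = 236: qd = 797 - 3·236 = 89 and qs = 8·236 - 633 = 1255.
The quantity actually transacted is the short side, demand: 89.

89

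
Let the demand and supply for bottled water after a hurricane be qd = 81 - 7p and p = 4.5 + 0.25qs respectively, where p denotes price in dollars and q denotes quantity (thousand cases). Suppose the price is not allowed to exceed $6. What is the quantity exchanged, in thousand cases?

6

Rearranging supply gives qs = 4p - 18. In a free market, 81 - 7p = 4p - 18 gives the equilibrium p* = 9, q* = 18.
Since 6 < 9, the ceiling is binding.
At p = 6: qd = 81 - 7·6 = 39 and qs = 4·6 - 18 = 6.
The quantity actually transacted is the short side, supply: 6.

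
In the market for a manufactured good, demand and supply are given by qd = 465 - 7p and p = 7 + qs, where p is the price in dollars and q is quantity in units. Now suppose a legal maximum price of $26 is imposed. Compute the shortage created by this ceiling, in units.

264

Rearranging supply gives qs = p - 7. Setting quantity demanded equal to quantity supplied, 465 - 7p = p - 7, gives p* = 59 and q* = 52.
The ceiling of 26 is below the equilibrium price 59, so it binds.
At p = 26: qd = 465 - 7·26 = 283 and qs = 26 - 7 = 19.
Shortage = qd - qs = 283 - 19 = 264.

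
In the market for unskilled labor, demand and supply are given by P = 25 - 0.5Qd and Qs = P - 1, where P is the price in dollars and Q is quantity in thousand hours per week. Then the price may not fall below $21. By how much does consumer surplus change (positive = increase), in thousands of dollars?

-48

Rearranging demand gives Qd = 50 - 2P. In a free market, 50 - 2P = P - 1 gives the equilibrium P* = 17, Q* = 16.
The floor of 21 is above the equilibrium price 17, so it binds.
At P = 21: Qd = 50 - 2·21 = 8 and Qs = 21 - 1 = 20.
Consumer surplus without the control is ½ · (25 - 17) · 16 = 64.
With the floor, consumers buy 8 units at 21, so CS = ½ · (25 - 21) · 8 = 16.
Change in consumer surplus = 16 - 64 = -48.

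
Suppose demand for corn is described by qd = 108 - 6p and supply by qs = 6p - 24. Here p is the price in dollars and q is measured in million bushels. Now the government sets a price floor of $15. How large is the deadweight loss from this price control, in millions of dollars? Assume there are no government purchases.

Equilibrium: 108 - 6p = 6p - 24, so 132 = 12p and p* = 11, q* = 42.
The floor of 15 is above the equilibrium price 11, so it binds.
At p = 15: qd = 108 - 6·15 = 18 and qs = 6·15 - 24 = 66.
Quantity traded falls to 18. At q = 18 the demand price is (108 - 18)/6 = 15 and the supply price is (24 + 18)/6 = 7.
Deadweight loss = ½ · (15 - 7) · (42 - 18) = ½ · 8 · 24 = 96.

96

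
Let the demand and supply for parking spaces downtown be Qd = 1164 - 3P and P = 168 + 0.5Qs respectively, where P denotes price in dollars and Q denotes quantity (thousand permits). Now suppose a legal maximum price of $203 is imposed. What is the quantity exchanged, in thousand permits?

Rearranging supply gives Qs = 2P - 336. In a free market, 1164 - 3P = 2P - 336 gives the equilibrium P* = 300, Q* = 264.
Since 203 < 300, the ceiling is binding.
At P = 203: Qd = 1164 - 3·203 = 555 and Qs = 2·203 - 336 = 70.
The quantity actually transacted is the short side, supply: 70.

70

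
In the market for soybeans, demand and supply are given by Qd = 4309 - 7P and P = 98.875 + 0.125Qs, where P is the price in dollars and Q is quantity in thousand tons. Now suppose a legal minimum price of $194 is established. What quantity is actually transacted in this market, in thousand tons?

Rearranging supply gives Qs = 8P - 791. In a free market, 4309 - 7P = 8P - 791 gives the equilibrium P* = 340, Q* = 1929.
The floor of 194 is below the equilibrium price 340, so it is not binding; the market clears at P* = 340, Q* = 1929.

1929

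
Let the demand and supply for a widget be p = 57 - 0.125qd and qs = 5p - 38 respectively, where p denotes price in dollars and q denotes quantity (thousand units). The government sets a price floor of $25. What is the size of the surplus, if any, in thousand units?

0

Rearranging demand gives qd = 456 - 8p. Equilibrium: 456 - 8p = 5p - 38, so 494 = 13p and p* = 38, q* = 152.
The floor of 25 is below the equilibrium price 38, so it is not binding; the market clears at p* = 38, q* = 152.
Since the control does not bind, there is no surplus.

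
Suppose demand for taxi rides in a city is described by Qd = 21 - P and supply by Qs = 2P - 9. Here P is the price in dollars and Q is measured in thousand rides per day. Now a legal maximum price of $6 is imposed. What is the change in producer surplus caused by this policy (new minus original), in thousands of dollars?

Equilibrium: 21 - P = 2P - 9, so 30 = 3P and P* = 10, Q* = 11.
Since 6 < 10, the ceiling is binding.
At P = 6: Qd = 21 - 6 = 15 and Qs = 2·6 - 9 = 3.
Producer surplus without the control is ½ · (10 - 4.5) · 11 = 30.25.
With the ceiling, producers sell 3 units at 6, so PS = ½ · (6 - 4.5) · 3 = 2.25.
Change in producer surplus = 2.25 - 30.25 = -28.

-28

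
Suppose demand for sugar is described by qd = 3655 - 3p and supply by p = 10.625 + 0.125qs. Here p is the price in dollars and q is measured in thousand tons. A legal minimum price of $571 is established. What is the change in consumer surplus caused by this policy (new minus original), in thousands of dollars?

Rearranging supply gives qs = 8p - 85. Without the control the market clears where 3655 - 3p = 8p - 85, i.e. p* = 340 and q* = 2635.
Because the floor (571) lies above the market-clearing price, it is binding.
At p = 571: qd = 3655 - 3·571 = 1942 and qs = 8·571 - 85 = 4483.
Consumer surplus without the control is ½ · (3655/3 - 340) · 2635 = 6943225/6.
With the floor, consumers buy 1942 units at 571, so CS = ½ · (3655/3 - 571) · 1942 = 1885682/3.
Change in consumer surplus = 1885682/3 - 6943225/6 = -528643.5.

-528643.5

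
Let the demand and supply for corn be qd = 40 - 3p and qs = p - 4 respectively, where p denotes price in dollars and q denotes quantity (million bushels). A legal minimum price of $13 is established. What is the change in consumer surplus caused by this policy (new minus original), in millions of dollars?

-8

In a free market, 40 - 3p = p - 4 gives the equilibrium p* = 11, q* = 7.
The floor of 13 is above the equilibrium price 11, so it binds.
At p = 13: qd = 40 - 3·13 = 1 and qs = 13 - 4 = 9.
Consumer surplus without the control is ½ · (40/3 - 11) · 7 = 49/6.
With the floor, consumers buy 1 units at 13, so CS = ½ · (40/3 - 13) · 1 = 1/6.
Change in consumer surplus = 1/6 - 49/6 = -8.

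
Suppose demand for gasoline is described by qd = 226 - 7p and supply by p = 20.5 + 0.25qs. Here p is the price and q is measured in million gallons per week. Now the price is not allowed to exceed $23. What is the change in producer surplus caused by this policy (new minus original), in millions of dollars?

Rearranging supply gives qs = 4p - 82. Equilibrium: 226 - 7p = 4p - 82, so 308 = 11p and p* = 28, q* = 30.
Because the ceiling (23) lies below the market-clearing price, it is binding.
At p = 23: qd = 226 - 7·23 = 65 and qs = 4·23 - 82 = 10.
Producer surplus without the control is ½ · (28 - 20.5) · 30 = 112.5.
With the ceiling, producers sell 10 units at 23, so PS = ½ · (23 - 20.5) · 10 = 12.5.
Change in producer surplus = 12.5 - 112.5 = -100.

-100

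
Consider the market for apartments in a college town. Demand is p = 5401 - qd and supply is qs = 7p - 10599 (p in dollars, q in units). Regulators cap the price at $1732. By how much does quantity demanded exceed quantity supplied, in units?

2144

Rearranging demand gives qd = 5401 - p. Equilibrium: 5401 - p = 7p - 10599, so 16000 = 8p and p* = 2000, q* = 3401.
Because the ceiling (1732) lies below the market-clearing price, it is binding.
At p = 1732: qd = 5401 - 1732 = 3669 and qs = 7·1732 - 10599 = 1525.
Shortage = qd - qs = 3669 - 1525 = 2144.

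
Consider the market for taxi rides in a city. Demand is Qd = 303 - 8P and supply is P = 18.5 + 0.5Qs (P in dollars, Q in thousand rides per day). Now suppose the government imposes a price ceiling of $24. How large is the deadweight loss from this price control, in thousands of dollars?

Rearranging supply gives Qs = 2P - 37. Equilibrium: 303 - 8P = 2P - 37, so 340 = 10P and P* = 34, Q* = 31.
Since 24 < 34, the ceiling is binding.
At P = 24: Qd = 303 - 8·24 = 111 and Qs = 2·24 - 37 = 11.
Quantity traded falls to 11. At Q = 11 the demand price is (303 - 11)/8 = 36.5 and the supply price is (37 + 11)/2 = 24.
Deadweight loss = ½ · (36.5 - 24) · (31 - 11) = ½ · 12.5 · 20 = 125.

125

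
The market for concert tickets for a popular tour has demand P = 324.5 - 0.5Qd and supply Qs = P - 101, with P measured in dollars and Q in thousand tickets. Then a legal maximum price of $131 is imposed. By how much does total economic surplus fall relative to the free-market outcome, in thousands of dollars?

10620.75

Rearranging demand gives Qd = 649 - 2P. Setting quantity demanded equal to quantity supplied, 649 - 2P = P - 101, gives P* = 250 and Q* = 149.
Because the ceiling (131) lies below the market-clearing price, it is binding.
At P = 131: Qd = 649 - 2·131 = 387 and Qs = 131 - 101 = 30.
Quantity traded falls to 30. At Q = 30 the demand price is (649 - 30)/2 = 309.5 and the supply price is 101 + 30 = 131.
Deadweight loss = ½ · (309.5 - 131) · (149 - 30) = ½ · 178.5 · 119 = 10620.75.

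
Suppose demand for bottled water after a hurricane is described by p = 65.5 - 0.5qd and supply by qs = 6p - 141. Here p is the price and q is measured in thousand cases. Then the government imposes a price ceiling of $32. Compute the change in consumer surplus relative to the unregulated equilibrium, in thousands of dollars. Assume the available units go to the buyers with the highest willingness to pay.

Rearranging demand gives qd = 131 - 2p. Equilibrium: 131 - 2p = 6p - 141, so 272 = 8p and p* = 34, q* = 63.
Because the ceiling (32) lies below the market-clearing price, it is binding.
At p = 32: qd = 131 - 2·32 = 67 and qs = 6·32 - 141 = 51.
Consumer surplus without the control is ½ · (65.5 - 34) · 63 = 992.25.
With the ceiling, 51 units are sold at 32 (assume they go to the highest-value buyers). The demand price at q = 51 is 40, so CS = ½ · [(65.5 - 32) + (40 - 32)] · 51 = 1058.25.
Change in consumer surplus = 1058.25 - 992.25 = 66.

66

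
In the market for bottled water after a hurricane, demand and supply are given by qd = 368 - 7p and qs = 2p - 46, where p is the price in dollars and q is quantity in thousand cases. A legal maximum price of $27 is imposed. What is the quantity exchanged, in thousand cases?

Without the control the market clears where 368 - 7p = 2p - 46, i.e. p* = 46 and q* = 46.
The ceiling of 27 is below the equilibrium price 46, so it binds.
At p = 27: qd = 368 - 7·27 = 179 and qs = 2·27 - 46 = 8.
The quantity actually transacted is the short side, supply: 8.

8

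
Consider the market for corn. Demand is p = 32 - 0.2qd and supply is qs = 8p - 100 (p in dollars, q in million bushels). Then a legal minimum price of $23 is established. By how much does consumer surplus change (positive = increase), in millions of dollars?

-157.5

Rearranging demand gives qd = 160 - 5p. Without the control the market clears where 160 - 5p = 8p - 100, i.e. p* = 20 and q* = 60.
Since 23 > 20, the floor is binding.
At p = 23: qd = 160 - 5·23 = 45 and qs = 8·23 - 100 = 84.
Consumer surplus without the control is ½ · (32 - 20) · 60 = 360.
With the floor, consumers buy 45 units at 23, so CS = ½ · (32 - 23) · 45 = 202.5.
Change in consumer surplus = 202.5 - 360 = -157.5.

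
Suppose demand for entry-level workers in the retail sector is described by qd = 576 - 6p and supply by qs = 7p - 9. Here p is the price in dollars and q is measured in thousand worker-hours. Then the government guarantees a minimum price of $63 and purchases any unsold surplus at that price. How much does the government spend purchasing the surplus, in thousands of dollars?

Without the control the market clears where 576 - 6p = 7p - 9, i.e. p* = 45 and q* = 306.
Because the floor (63) lies above the market-clearing price, it is binding.
At p = 63: qd = 576 - 6·63 = 198 and qs = 7·63 - 9 = 432.
Surplus = qs - qd = 234.
Government expenditure = surplus × support price = 234 × 63 = 14742.

14742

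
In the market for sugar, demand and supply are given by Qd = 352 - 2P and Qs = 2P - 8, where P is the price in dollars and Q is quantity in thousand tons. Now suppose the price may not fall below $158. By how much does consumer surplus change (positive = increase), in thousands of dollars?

Setting quantity demanded equal to quantity supplied, 352 - 2P = 2P - 8, gives P* = 90 and Q* = 172.
Since 158 > 90, the floor is binding.
At P = 158: Qd = 352 - 2·158 = 36 and Qs = 2·158 - 8 = 308.
Consumer surplus without the control is ½ · (176 - 90) · 172 = 7396.
With the floor, consumers buy 36 units at 158, so CS = ½ · (176 - 158) · 36 = 324.
Change in consumer surplus = 324 - 7396 = -7072.

-7072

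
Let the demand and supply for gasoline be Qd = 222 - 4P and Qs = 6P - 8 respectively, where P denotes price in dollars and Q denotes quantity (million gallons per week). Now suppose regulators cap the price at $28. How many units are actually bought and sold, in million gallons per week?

Equilibrium: 222 - 4P = 6P - 8, so 230 = 10P and P* = 23, Q* = 130.
Since 28 is above P* = 23, the ceiling does not bind and the free-market outcome prevails.

130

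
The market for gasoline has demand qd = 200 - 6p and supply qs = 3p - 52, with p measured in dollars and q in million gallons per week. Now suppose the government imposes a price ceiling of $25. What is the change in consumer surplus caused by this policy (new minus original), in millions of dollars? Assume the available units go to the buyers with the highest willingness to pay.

62.25

Equilibrium: 200 - 6p = 3p - 52, so 252 = 9p and p* = 28, q* = 32.
The ceiling of 25 is below the equilibrium price 28, so it binds.
At p = 25: qd = 200 - 6·25 = 50 and qs = 3·25 - 52 = 23.
Consumer surplus without the control is ½ · (100/3 - 28) · 32 = 256/3.
With the ceiling, 23 units are sold at 25 (assume they go to the highest-value buyers). The demand price at q = 23 is 29.5, so CS = ½ · [(100/3 - 25) + (29.5 - 25)] · 23 = 1771/12.
Change in consumer surplus = 1771/12 - 256/3 = 62.25.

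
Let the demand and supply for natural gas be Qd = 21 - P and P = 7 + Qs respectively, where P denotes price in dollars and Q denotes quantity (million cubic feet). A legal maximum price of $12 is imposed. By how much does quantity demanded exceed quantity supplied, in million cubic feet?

4

Rearranging supply gives Qs = P - 7. Without the control the market clears where 21 - P = P - 7, i.e. P* = 14 and Q* = 7.
Because the ceiling (12) lies below the market-clearing price, it is binding.
At P = 12: Qd = 21 - 12 = 9 and Qs = 12 - 7 = 5.
Shortage = Qd - Qs = 9 - 5 = 4.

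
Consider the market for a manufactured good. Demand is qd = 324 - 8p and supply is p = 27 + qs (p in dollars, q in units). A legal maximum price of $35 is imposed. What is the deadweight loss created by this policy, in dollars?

Rearranging supply gives qs = p - 27. Equilibrium: 324 - 8p = p - 27, so 351 = 9p and p* = 39, q* = 12.
Since 35 < 39, the ceiling is binding.
At p = 35: qd = 324 - 8·35 = 44 and qs = 35 - 27 = 8.
Quantity traded falls to 8. At q = 8 the demand price is (324 - 8)/8 = 39.5 and the supply price is 27 + 8 = 35.
Deadweight loss = ½ · (39.5 - 35) · (12 - 8) = ½ · 4.5 · 4 = 9.

9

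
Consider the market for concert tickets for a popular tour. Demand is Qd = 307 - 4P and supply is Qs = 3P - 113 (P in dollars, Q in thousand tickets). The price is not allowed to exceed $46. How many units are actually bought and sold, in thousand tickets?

25

In a free market, 307 - 4P = 3P - 113 gives the equilibrium P* = 60, Q* = 67.
Since 46 < 60, the ceiling is binding.
At P = 46: Qd = 307 - 4·46 = 123 and Qs = 3·46 - 113 = 25.
The quantity actually transacted is the short side, supply: 25.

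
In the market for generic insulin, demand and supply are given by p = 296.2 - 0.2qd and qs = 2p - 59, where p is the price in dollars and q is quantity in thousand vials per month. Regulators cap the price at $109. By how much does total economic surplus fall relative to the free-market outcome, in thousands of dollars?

Rearranging demand gives qd = 1481 - 5p. In a free market, 1481 - 5p = 2p - 59 gives the equilibrium p* = 220, q* = 381.
Since 109 < 220, the ceiling is binding.
At p = 109: qd = 1481 - 5·109 = 936 and qs = 2·109 - 59 = 159.
Quantity traded falls to 159. At q = 159 the demand price is (1481 - 159)/5 = 264.4 and the supply price is (59 + 159)/2 = 109.
Deadweight loss = ½ · (264.4 - 109) · (381 - 159) = ½ · 155.4 · 222 = 17249.4.

17249.4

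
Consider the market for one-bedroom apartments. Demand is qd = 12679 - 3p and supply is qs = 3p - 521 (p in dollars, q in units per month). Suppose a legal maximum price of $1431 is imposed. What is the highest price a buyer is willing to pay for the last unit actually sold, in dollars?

In a free market, 12679 - 3p = 3p - 521 gives the equilibrium p* = 2200, q* = 6079.
The ceiling of 1431 is below the equilibrium price 2200, so it binds.
At p = 1431: qd = 12679 - 3·1431 = 8386 and qs = 3·1431 - 521 = 3772.
Only 3772 units reach the market. On the demand curve, the marginal buyer's willingness to pay at q = 3772 is (12679 - 3772)/3 = 2969.

2969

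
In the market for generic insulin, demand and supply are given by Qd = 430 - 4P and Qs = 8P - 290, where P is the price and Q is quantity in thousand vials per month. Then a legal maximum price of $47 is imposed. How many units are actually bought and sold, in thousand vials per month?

Equilibrium: 430 - 4P = 8P - 290, so 720 = 12P and P* = 60, Q* = 190.
Because the ceiling (47) lies below the market-clearing price, it is binding.
At P = 47: Qd = 430 - 4·47 = 242 and Qs = 8·47 - 290 = 86.
The quantity actually transacted is the short side, supply: 86.

86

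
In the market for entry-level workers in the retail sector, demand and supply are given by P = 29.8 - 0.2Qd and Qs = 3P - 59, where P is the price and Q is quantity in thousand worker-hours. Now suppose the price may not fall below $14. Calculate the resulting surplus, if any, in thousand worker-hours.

0

Rearranging demand gives Qd = 149 - 5P. Setting quantity demanded equal to quantity supplied, 149 - 5P = 3P - 59, gives P* = 26 and Q* = 19.
The floor of 14 is below the equilibrium price 26, so it is not binding; the market clears at P* = 26, Q* = 19.
Since the control does not bind, there is no surplus.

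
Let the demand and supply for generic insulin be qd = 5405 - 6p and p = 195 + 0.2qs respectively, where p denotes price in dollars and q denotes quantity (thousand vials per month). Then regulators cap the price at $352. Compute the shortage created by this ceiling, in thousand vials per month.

2508

Rearranging supply gives qs = 5p - 975. In a free market, 5405 - 6p = 5p - 975 gives the equilibrium p* = 580, q* = 1925.
The ceiling of 352 is below the equilibrium price 580, so it binds.
At p = 352: qd = 5405 - 6·352 = 3293 and qs = 5·352 - 975 = 785.
Shortage = qd - qs = 3293 - 785 = 2508.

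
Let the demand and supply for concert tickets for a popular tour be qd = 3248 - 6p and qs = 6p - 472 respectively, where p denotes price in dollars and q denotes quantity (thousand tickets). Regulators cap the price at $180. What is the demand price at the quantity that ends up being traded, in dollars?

440

In a free market, 3248 - 6p = 6p - 472 gives the equilibrium p* = 310, q* = 1388.
Because the ceiling (180) lies below the market-clearing price, it is binding.
At p = 180: qd = 3248 - 6·180 = 2168 and qs = 6·180 - 472 = 608.
Only 608 units reach the market. On the demand curve, the marginal buyer's willingness to pay at q = 608 is (3248 - 608)/6 = 440.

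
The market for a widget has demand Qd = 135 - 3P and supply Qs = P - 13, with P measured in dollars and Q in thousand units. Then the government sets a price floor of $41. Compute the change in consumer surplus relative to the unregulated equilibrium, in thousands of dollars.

Without the control the market clears where 135 - 3P = P - 13, i.e. P* = 37 and Q* = 24.
Because the floor (41) lies above the market-clearing price, it is binding.
At P = 41: Qd = 135 - 3·41 = 12 and Qs = 41 - 13 = 28.
Consumer surplus without the control is ½ · (45 - 37) · 24 = 96.
With the floor, consumers buy 12 units at 41, so CS = ½ · (45 - 41) · 12 = 24.
Change in consumer surplus = 24 - 96 = -72.

-72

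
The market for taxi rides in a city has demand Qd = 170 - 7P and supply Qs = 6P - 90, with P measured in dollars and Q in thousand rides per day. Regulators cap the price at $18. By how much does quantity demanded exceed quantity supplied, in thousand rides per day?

26

In a free market, 170 - 7P = 6P - 90 gives the equilibrium P* = 20, Q* = 30.
Because the ceiling (18) lies below the market-clearing price, it is binding.
At P = 18: Qd = 170 - 7·18 = 44 and Qs = 6·18 - 90 = 18.
Shortage = Qd - Qs = 44 - 18 = 26.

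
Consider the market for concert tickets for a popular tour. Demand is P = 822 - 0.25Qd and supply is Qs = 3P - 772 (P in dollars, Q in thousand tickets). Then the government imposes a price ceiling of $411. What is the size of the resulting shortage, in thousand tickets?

Rearranging demand gives Qd = 3288 - 4P. Without the control the market clears where 3288 - 4P = 3P - 772, i.e. P* = 580 and Q* = 968.
Since 411 < 580, the ceiling is binding.
At P = 411: Qd = 3288 - 4·411 = 1644 and Qs = 3·411 - 772 = 461.
Shortage = Qd - Qs = 1644 - 461 = 1183.

1183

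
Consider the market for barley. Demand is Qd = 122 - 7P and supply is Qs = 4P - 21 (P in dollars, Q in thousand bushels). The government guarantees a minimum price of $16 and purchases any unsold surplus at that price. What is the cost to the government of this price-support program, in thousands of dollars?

Equilibrium: 122 - 7P = 4P - 21, so 143 = 11P and P* = 13, Q* = 31.
The floor of 16 is above the equilibrium price 13, so it binds.
At P = 16: Qd = 122 - 7·16 = 10 and Qs = 4·16 - 21 = 43.
Surplus = Qs - Qd = 33.
Government expenditure = surplus × support price = 33 × 16 = 528.

528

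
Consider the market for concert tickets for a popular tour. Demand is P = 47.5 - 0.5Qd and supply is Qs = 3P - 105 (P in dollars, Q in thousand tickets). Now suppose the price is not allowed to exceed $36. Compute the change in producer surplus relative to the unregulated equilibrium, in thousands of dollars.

Rearranging demand gives Qd = 95 - 2P. Equilibrium: 95 - 2P = 3P - 105, so 200 = 5P and P* = 40, Q* = 15.
Since 36 < 40, the ceiling is binding.
At P = 36: Qd = 95 - 2·36 = 23 and Qs = 3·36 - 105 = 3.
Producer surplus without the control is ½ · (40 - 35) · 15 = 37.5.
With the ceiling, producers sell 3 units at 36, so PS = ½ · (36 - 35) · 3 = 1.5.
Change in producer surplus = 1.5 - 37.5 = -36.

-36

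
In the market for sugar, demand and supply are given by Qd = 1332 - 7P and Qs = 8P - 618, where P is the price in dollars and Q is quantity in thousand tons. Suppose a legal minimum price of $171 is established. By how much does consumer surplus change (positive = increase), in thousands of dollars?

In a free market, 1332 - 7P = 8P - 618 gives the equilibrium P* = 130, Q* = 422.
The floor of 171 is above the equilibrium price 130, so it binds.
At P = 171: Qd = 1332 - 7·171 = 135 and Qs = 8·171 - 618 = 750.
Consumer surplus without the control is ½ · (1332/7 - 130) · 422 = 89042/7.
With the floor, consumers buy 135 units at 171, so CS = ½ · (1332/7 - 171) · 135 = 18225/14.
Change in consumer surplus = 18225/14 - 89042/7 = -11418.5.

-11418.5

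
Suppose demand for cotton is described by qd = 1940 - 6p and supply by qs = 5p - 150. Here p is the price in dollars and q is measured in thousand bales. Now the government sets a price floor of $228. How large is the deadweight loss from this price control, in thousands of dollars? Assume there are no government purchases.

9530.4

In a free market, 1940 - 6p = 5p - 150 gives the equilibrium p* = 190, q* = 800.
Because the floor (228) lies above the market-clearing price, it is binding.
At p = 228: qd = 1940 - 6·228 = 572 and qs = 5·228 - 150 = 990.
Quantity traded falls to 572. At q = 572 the demand price is (1940 - 572)/6 = 228 and the supply price is (150 + 572)/5 = 144.4.
Deadweight loss = ½ · (228 - 144.4) · (800 - 572) = ½ · 83.6 · 228 = 9530.4.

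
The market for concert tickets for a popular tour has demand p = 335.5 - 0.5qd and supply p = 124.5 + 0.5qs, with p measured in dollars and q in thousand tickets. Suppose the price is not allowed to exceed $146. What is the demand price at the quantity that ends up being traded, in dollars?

Rearranging demand gives qd = 671 - 2p; rearranging supply gives qs = 2p - 249. Equilibrium: 671 - 2p = 2p - 249, so 920 = 4p and p* = 230, q* = 211.
Because the ceiling (146) lies below the market-clearing price, it is binding.
At p = 146: qd = 671 - 2·146 = 379 and qs = 2·146 - 249 = 43.
Only 43 units reach the market. On the demand curve, the marginal buyer's willingness to pay at q = 43 is (671 - 43)/2 = 314.

314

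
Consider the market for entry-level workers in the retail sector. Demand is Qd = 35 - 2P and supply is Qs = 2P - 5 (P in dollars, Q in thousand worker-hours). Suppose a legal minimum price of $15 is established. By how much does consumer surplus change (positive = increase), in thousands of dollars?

-50

In a free market, 35 - 2P = 2P - 5 gives the equilibrium P* = 10, Q* = 15.
Because the floor (15) lies above the market-clearing price, it is binding.
At P = 15: Qd = 35 - 2·15 = 5 and Qs = 2·15 - 5 = 25.
Consumer surplus without the control is ½ · (17.5 - 10) · 15 = 56.25.
With the floor, consumers buy 5 units at 15, so CS = ½ · (17.5 - 15) · 5 = 6.25.
Change in consumer surplus = 6.25 - 56.25 = -50.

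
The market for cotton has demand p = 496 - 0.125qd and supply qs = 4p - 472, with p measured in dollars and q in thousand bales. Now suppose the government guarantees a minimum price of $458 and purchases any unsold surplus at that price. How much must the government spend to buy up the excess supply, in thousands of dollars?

483648

Rearranging demand gives qd = 3968 - 8p. In a free market, 3968 - 8p = 4p - 472 gives the equilibrium p* = 370, q* = 1008.
Since 458 > 370, the floor is binding.
At p = 458: qd = 3968 - 8·458 = 304 and qs = 4·458 - 472 = 1360.
Surplus = qs - qd = 1056.
Government expenditure = surplus × support price = 1056 × 458 = 483648.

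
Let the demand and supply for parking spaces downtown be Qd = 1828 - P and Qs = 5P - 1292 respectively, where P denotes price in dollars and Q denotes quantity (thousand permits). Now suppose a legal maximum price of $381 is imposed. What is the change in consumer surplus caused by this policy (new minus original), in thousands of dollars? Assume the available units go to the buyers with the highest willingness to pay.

Without the control the market clears where 1828 - P = 5P - 1292, i.e. P* = 520 and Q* = 1308.
The ceiling of 381 is below the equilibrium price 520, so it binds.
At P = 381: Qd = 1828 - 381 = 1447 and Qs = 5·381 - 1292 = 613.
Consumer surplus without the control is ½ · (1828 - 520) · 1308 = 855432.
With the ceiling, 613 units are sold at 381 (assume they go to the highest-value buyers). The demand price at Q = 613 is 1215, so CS = ½ · [(1828 - 381) + (1215 - 381)] · 613 = 699126.5.
Change in consumer surplus = 699126.5 - 855432 = -156305.5.

-156305.5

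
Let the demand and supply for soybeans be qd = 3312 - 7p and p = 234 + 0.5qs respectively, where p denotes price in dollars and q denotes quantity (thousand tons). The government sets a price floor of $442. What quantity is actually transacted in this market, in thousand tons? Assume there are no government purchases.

218

Rearranging supply gives qs = 2p - 468. Setting quantity demanded equal to quantity supplied, 3312 - 7p = 2p - 468, gives p* = 420 and q* = 372.
Because the floor (442) lies above the market-clearing price, it is binding.
At p = 442: qd = 3312 - 7·442 = 218 and qs = 2·442 - 468 = 416.
The quantity actually transacted is the short side, demand: 218.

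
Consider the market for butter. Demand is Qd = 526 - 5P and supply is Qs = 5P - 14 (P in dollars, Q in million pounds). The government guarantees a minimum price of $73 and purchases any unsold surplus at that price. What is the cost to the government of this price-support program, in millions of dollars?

13870

Setting quantity demanded equal to quantity supplied, 526 - 5P = 5P - 14, gives P* = 54 and Q* = 256.
Since 73 > 54, the floor is binding.
At P = 73: Qd = 526 - 5·73 = 161 and Qs = 5·73 - 14 = 351.
Surplus = Qs - Qd = 190.
Government expenditure = surplus × support price = 190 × 73 = 13870.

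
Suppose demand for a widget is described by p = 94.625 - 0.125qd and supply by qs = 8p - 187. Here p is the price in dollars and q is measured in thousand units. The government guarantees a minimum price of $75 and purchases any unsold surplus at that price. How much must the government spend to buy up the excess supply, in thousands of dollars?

Rearranging demand gives qd = 757 - 8p. Equilibrium: 757 - 8p = 8p - 187, so 944 = 16p and p* = 59, q* = 285.
Since 75 > 59, the floor is binding.
At p = 75: qd = 757 - 8·75 = 157 and qs = 8·75 - 187 = 413.
Surplus = qs - qd = 256.
Government expenditure = surplus × support price = 256 × 75 = 19200.

19200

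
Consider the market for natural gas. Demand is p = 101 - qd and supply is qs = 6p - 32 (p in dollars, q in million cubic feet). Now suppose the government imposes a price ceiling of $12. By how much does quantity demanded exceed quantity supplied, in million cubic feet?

49

Rearranging demand gives qd = 101 - p. Without the control the market clears where 101 - p = 6p - 32, i.e. p* = 19 and q* = 82.
Because the ceiling (12) lies below the market-clearing price, it is binding.
At p = 12: qd = 101 - 12 = 89 and qs = 6·12 - 32 = 40.
Shortage = qd - qs = 89 - 40 = 49.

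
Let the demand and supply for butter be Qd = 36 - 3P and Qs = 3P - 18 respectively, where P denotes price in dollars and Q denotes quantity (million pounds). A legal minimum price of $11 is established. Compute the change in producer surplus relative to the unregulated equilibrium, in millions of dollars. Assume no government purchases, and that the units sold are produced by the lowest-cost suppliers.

0

Equilibrium: 36 - 3P = 3P - 18, so 54 = 6P and P* = 9, Q* = 9.
Since 11 > 9, the floor is binding.
At P = 11: Qd = 36 - 3·11 = 3 and Qs = 3·11 - 18 = 15.
Producer surplus without the control is ½ · (9 - 6) · 9 = 13.5.
With the floor, 3 units are sold at 11. The supply price at Q = 3 is 7, so PS = ½ · [(11 - 6) + (11 - 7)] · 3 = 13.5.
Change in producer surplus = 13.5 - 13.5 = 0.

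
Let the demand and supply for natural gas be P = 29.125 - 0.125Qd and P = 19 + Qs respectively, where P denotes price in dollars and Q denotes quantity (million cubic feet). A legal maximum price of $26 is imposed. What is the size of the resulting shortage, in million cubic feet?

Rearranging demand gives Qd = 233 - 8P; rearranging supply gives Qs = P - 19. Setting quantity demanded equal to quantity supplied, 233 - 8P = P - 19, gives P* = 28 and Q* = 9.
Since 26 < 28, the ceiling is binding.
At P = 26: Qd = 233 - 8·26 = 25 and Qs = 26 - 19 = 7.
Shortage = Qd - Qs = 25 - 7 = 18.

18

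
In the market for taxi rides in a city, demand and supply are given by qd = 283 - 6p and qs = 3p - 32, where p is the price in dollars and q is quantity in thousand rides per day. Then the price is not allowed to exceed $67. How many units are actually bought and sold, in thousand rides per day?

Without the control the market clears where 283 - 6p = 3p - 32, i.e. p* = 35 and q* = 73.
Since 67 is above p* = 35, the ceiling does not bind and the free-market outcome prevails.

73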